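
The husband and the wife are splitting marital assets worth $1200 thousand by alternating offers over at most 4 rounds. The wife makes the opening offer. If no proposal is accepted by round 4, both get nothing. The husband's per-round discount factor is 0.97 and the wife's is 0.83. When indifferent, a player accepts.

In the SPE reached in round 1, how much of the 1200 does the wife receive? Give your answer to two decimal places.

Round 4 (the husband proposes): rejection yields 0 for the wife; the husband offers 0 and keeps 1200.
Round 3 (the wife proposes): the husband can get 1200 next round, worth 0.97 × 1200 = 1164 now; the wife offers that and keeps 36.
Round 2 (the husband proposes): the wife can get 36 next round, worth 0.83 × 36 = 29.88 now; the husband offers that and keeps 1170.12.
Round 1 (the wife proposes): the husband can get 1170.12 next round, worth 0.97 × 1170.12 = 1135.0164 now, so the wife offers 1135.0164, keeping 64.9836.

64.98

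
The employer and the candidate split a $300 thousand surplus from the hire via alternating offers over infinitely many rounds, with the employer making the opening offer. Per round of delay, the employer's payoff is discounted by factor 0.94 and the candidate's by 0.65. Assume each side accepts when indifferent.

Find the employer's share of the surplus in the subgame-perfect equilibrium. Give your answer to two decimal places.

269.92

When the employer proposes, the candidate accepts any offer worth at least 0.65 times what the candidate would get by proposing next round; and vice versa.
This gives x = 300 − 0.65y and y = 300 − 0.94x, where x and y are each side's share when it proposes.
Hence (1 − 0.65·0.94)x = 300(1 − 0.65), i.e. 0.389·x = 105.
x ≈ 269.9229; the candidate's share is 300 − x ≈ 30.0771.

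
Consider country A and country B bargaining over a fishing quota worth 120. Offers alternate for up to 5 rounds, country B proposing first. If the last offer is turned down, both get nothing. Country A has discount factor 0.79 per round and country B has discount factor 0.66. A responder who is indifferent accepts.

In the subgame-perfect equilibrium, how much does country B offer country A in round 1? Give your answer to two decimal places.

By backward induction:
Round 5 (country B proposes): rejection yields 0 for country A; country B offers 0 and keeps 120.
Round 4 (country A proposes): country B can get 120 next round, worth 0.66 × 120 = 79.2 now, so country A offers 79.2, keeping 40.8.
Round 3 (country B proposes): country A can get 40.8 next round, worth 0.79 × 40.8 = 32.232 now; country B offers that and keeps 87.768.
Round 2 (country A proposes): country B can get 87.768 next round, worth 0.66 × 87.768 = 57.92688 now. Country A offers 57.92688 and keeps 120 − 57.92688 = 62.07312.
Round 1 (country B proposes): country A can get 62.07312 next round, worth 0.79 × 62.07312 = 49.0377648 now; country B offers that and keeps 70.9622352.

49.04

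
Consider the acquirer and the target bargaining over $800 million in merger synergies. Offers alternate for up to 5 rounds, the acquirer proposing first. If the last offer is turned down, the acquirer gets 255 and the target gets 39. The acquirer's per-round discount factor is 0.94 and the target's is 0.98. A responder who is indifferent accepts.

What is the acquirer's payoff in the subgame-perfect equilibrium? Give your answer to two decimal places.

Round 5 (the acquirer proposes): the target gets 39 if talks fail, so the acquirer offers 39 and keeps 761.
Round 4 (the target proposes): the acquirer can get 761 next round, worth 0.94 × 761 = 715.34 now. The target offers 715.34 and keeps 800 − 715.34 = 84.66.
Round 3 (the acquirer proposes): the target can get 84.66 next round, worth 0.98 × 84.66 = 82.9668 now, so the acquirer offers 82.9668, keeping 717.0332.
Round 2 (the target proposes): the acquirer can get 717.0332 next round, worth 0.94 × 717.0332 = 674.011208 now. The target offers 674.011208 and keeps 800 − 674.011208 = 125.988792.
Round 1 (the acquirer proposes): the target can get 125.988792 next round, worth 0.98 × 125.988792 = 123.46901616 now, so the acquirer offers 123.46901616, keeping 676.53098384.

676.53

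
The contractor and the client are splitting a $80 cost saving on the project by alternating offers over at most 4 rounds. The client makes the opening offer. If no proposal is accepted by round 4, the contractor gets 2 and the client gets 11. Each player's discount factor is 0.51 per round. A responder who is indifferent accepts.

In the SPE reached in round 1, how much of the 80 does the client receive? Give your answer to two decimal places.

Round 4 (the contractor proposes): the client gets 11 if talks fail, so the contractor offers 11 and keeps 69.
Round 3 (the client proposes): the contractor can get 69 next round, worth 0.51 × 69 = 35.19 now; the client offers that and keeps 44.81.
Round 2 (the contractor proposes): the client can get 44.81 next round, worth 0.51 × 44.81 = 22.8531 now. The contractor offers 22.8531 and keeps 80 − 22.8531 = 57.1469.
Round 1 (the client proposes): the contractor can get 57.1469 next round, worth 0.51 × 57.1469 = 29.144919 now; the client offers that and keeps 50.855081.

50.86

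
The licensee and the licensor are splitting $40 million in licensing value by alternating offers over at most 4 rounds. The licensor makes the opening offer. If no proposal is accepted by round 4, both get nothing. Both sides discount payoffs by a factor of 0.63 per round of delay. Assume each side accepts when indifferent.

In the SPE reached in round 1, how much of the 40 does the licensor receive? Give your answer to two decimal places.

20.67

Round 4 (the licensee proposes): rejection yields 0 for the licensor; the licensee offers 0 and keeps 40.
Round 3 (the licensor proposes): the licensee can get 40 next round, worth 0.63 × 40 = 25.2 now, so the licensor offers 25.2, keeping 14.8.
Round 2 (the licensee proposes): the licensor can get 14.8 next round, worth 0.63 × 14.8 = 9.324 now. The licensee offers 9.324 and keeps 40 − 9.324 = 30.676.
Round 1 (the licensor proposes): the licensee can get 30.676 next round, worth 0.63 × 30.676 = 19.32588 now; the licensor offers that and keeps 20.67412.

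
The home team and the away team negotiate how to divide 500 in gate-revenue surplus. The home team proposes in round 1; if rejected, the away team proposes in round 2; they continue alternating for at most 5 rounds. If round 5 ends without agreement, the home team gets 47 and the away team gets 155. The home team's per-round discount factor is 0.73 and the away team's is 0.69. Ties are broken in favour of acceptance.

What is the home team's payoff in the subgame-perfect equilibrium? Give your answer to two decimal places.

320.60

Solve by backward induction from round 5.
Round 5 (the home team proposes): the away team gets 155 if talks fail, so the home team offers 155 and keeps 345.
Round 4 (the away team proposes): the home team can get 345 next round, worth 0.73 × 345 = 251.85 now, so the away team offers 251.85, keeping 248.15.
Round 3 (the home team proposes): the away team can get 248.15 next round, worth 0.69 × 248.15 = 171.2235 now. The home team offers 171.2235 and keeps 500 − 171.2235 = 328.7765.
Round 2 (the away team proposes): the home team can get 328.7765 next round, worth 0.73 × 328.7765 = 240.006845 now, so the away team offers 240.006845, keeping 259.993155.
Round 1 (the home team proposes): the away team can get 259.993155 next round, worth 0.69 × 259.993155 = 179.39527695 now, so the home team offers 179.39527695, keeping 320.60472305.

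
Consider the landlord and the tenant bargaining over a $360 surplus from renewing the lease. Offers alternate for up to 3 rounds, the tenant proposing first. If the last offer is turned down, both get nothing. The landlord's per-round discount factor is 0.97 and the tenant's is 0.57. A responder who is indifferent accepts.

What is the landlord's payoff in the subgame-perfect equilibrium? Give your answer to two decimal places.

150.16

Round 3 (the tenant proposes): rejection yields 0 for the landlord; the tenant offers 0 and keeps 360.
Round 2 (the landlord proposes): the tenant can get 360 next round, worth 0.57 × 360 = 205.2 now, so the landlord offers 205.2, keeping 154.8.
Round 1 (the tenant proposes): the landlord can get 154.8 next round, worth 0.97 × 154.8 = 150.156 now; the tenant offers that and keeps 209.844.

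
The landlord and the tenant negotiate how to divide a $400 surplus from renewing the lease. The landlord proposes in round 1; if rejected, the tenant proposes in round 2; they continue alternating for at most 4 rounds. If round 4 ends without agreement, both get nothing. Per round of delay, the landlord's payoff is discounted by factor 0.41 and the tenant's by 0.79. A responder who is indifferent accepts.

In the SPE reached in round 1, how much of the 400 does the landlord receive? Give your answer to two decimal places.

Work backward from the last round.
Round 4 (the tenant proposes): rejection yields 0 for the landlord; the tenant offers 0 and keeps 400.
Round 3 (the landlord proposes): the tenant can get 400 next round, worth 0.79 × 400 = 316 now; the landlord offers that and keeps 84.
Round 2 (the tenant proposes): the landlord can get 84 next round, worth 0.41 × 84 = 34.44 now, so the tenant offers 34.44, keeping 365.56.
Round 1 (the landlord proposes): the tenant can get 365.56 next round, worth 0.79 × 365.56 = 288.7924 now. The landlord offers 288.7924 and keeps 400 − 288.7924 = 111.2076.

111.21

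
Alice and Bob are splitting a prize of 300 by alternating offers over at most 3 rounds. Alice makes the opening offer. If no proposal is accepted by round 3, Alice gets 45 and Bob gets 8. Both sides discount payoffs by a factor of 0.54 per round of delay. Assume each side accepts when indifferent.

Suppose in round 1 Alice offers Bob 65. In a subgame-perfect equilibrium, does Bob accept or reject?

Work out Bob's continuation value if the offer is rejected.
Round 3 (Alice proposes): Bob gets 8 if talks fail, so Alice offers 8 and keeps 292.
Round 2 (Bob proposes): Alice can get 292 next round, worth 0.54 × 292 = 157.68 now, so Bob offers 157.68, keeping 142.32.
So by rejecting in round 1, Bob gets 142.32 next round, worth 0.54 × 142.32 = 76.8528 now.
Offer 65 < 76.8528, so Bob rejects.

Reject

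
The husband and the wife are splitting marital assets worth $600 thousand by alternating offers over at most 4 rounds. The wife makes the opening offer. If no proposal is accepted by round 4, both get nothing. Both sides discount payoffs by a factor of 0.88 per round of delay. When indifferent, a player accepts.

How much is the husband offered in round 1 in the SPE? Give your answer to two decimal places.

472.24

Round 4 (the husband proposes): the wife will accept anything ≥ 0, so the husband offers 0 and keeps 600.
Round 3 (the wife proposes): the husband can get 600 next round, worth 0.88 × 600 = 528 now. The wife offers 528 and keeps 600 − 528 = 72.
Round 2 (the husband proposes): the wife can get 72 next round, worth 0.88 × 72 = 63.36 now, so the husband offers 63.36, keeping 536.64.
Round 1 (the wife proposes): the husband can get 536.64 next round, worth 0.88 × 536.64 = 472.2432 now; the wife offers that and keeps 127.7568.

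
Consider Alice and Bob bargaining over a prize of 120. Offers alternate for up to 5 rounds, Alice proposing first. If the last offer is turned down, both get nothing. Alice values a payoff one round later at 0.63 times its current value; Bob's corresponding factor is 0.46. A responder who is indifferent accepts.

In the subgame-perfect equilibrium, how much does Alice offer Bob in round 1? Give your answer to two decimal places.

26.34

Solve by backward induction from round 5.
Round 5 (Alice proposes): rejection yields 0 for Bob; Alice offers 0 and keeps 120.
Round 4 (Bob proposes): Alice can get 120 next round, worth 0.63 × 120 = 75.6 now; Bob offers that and keeps 44.4.
Round 3 (Alice proposes): Bob can get 44.4 next round, worth 0.46 × 44.4 = 20.424 now; Alice offers that and keeps 99.576.
Round 2 (Bob proposes): Alice can get 99.576 next round, worth 0.63 × 99.576 = 62.73288 now; Bob offers that and keeps 57.26712.
Round 1 (Alice proposes): Bob can get 57.26712 next round, worth 0.46 × 57.26712 = 26.3428752 now, so Alice offers 26.3428752, keeping 93.6571248.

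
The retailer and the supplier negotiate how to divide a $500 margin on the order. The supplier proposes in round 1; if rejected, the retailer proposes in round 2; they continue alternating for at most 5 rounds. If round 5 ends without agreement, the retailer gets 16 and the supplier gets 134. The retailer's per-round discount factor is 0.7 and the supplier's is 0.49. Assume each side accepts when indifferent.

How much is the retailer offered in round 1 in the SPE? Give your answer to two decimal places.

241.61

Work backward from the last round.
Round 5 (the supplier proposes): the retailer gets 16 if talks fail, so the supplier offers 16 and keeps 484.
Round 4 (the retailer proposes): the supplier can get 484 next round, worth 0.49 × 484 = 237.16 now. The retailer offers 237.16 and keeps 500 − 237.16 = 262.84.
Round 3 (the supplier proposes): the retailer can get 262.84 next round, worth 0.7 × 262.84 = 183.988 now. The supplier offers 183.988 and keeps 500 − 183.988 = 316.012.
Round 2 (the retailer proposes): the supplier can get 316.012 next round, worth 0.49 × 316.012 = 154.84588 now. The retailer offers 154.84588 and keeps 500 − 154.84588 = 345.15412.
Round 1 (the supplier proposes): the retailer can get 345.15412 next round, worth 0.7 × 345.15412 = 241.607884 now. The supplier offers 241.607884 and keeps 500 − 241.607884 = 258.392116.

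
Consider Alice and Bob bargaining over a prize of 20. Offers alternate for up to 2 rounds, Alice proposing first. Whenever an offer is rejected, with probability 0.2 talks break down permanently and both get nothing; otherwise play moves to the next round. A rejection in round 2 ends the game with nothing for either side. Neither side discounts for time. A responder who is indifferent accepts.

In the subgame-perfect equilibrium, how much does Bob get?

16

Round 2 (Bob proposes): rejection yields 0 for Alice; Bob offers 0 and keeps 20.
Round 1 (Alice proposes): rejecting gives Bob an expected 0.8 × 20 = 16. Alice offers 16 and keeps 20 − 16 = 4.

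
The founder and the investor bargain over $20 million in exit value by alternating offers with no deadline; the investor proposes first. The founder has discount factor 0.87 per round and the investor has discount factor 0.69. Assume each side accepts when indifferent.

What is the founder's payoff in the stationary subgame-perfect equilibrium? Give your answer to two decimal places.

13.50

When the investor proposes, the founder accepts any offer worth at least 0.87 times what the founder would get by proposing next round; and vice versa.
This gives x = 20 − 0.87y and y = 20 − 0.69x, where x and y are each side's share when it proposes.
Hence (1 − 0.87·0.69)x = 20(1 − 0.87), i.e. 0.3997·x = 2.6.
x ≈ 6.5049; the founder's share is 20 − x ≈ 13.4951.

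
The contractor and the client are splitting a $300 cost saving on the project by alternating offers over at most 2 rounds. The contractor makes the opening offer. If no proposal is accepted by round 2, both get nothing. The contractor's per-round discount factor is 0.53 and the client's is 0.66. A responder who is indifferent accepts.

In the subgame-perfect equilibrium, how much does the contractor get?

Round 2 (the client proposes): rejection yields 0 for the contractor; the client offers 0 and keeps 300.
Round 1 (the contractor proposes): the client can get 300 next round, worth 0.66 × 300 = 198 now. The contractor offers 198 and keeps 300 − 198 = 102.

102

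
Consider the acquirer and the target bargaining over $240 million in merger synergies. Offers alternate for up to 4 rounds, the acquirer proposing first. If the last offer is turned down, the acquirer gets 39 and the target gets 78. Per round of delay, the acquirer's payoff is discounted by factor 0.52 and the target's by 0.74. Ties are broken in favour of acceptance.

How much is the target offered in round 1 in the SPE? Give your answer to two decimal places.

Solve by backward induction from round 4.
Round 4 (the target proposes): the acquirer gets 39 if talks fail, so the target offers 39 and keeps 201.
Round 3 (the acquirer proposes): the target can get 201 next round, worth 0.74 × 201 = 148.74 now. The acquirer offers 148.74 and keeps 240 − 148.74 = 91.26.
Round 2 (the target proposes): the acquirer can get 91.26 next round, worth 0.52 × 91.26 = 47.4552 now; the target offers that and keeps 192.5448.
Round 1 (the acquirer proposes): the target can get 192.5448 next round, worth 0.74 × 192.5448 = 142.483152 now, so the acquirer offers 142.483152, keeping 97.516848.

142.48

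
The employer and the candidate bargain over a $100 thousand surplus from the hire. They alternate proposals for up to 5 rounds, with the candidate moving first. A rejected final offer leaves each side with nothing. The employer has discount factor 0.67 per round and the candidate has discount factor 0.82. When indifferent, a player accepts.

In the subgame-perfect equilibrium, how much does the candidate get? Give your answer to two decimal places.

81.31

Round 5 (the candidate proposes): rejection yields 0 for the employer; the candidate offers 0 and keeps 100.
Round 4 (the employer proposes): the candidate can get 100 next round, worth 0.82 × 100 = 82 now; the employer offers that and keeps 18.
Round 3 (the candidate proposes): the employer can get 18 next round, worth 0.67 × 18 = 12.06 now; the candidate offers that and keeps 87.94.
Round 2 (the employer proposes): the candidate can get 87.94 next round, worth 0.82 × 87.94 = 72.1108 now. The employer offers 72.1108 and keeps 100 − 72.1108 = 27.8892.
Round 1 (the candidate proposes): the employer can get 27.8892 next round, worth 0.67 × 27.8892 = 18.685764 now. The candidate offers 18.685764 and keeps 100 − 18.685764 = 81.314236.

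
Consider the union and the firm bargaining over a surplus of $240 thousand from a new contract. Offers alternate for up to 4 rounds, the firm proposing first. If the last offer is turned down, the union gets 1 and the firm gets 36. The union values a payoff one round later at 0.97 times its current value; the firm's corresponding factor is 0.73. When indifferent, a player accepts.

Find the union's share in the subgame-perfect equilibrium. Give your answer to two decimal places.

Round 4 (the union proposes): the firm gets 36 if talks fail, so the union offers 36 and keeps 204.
Round 3 (the firm proposes): the union can get 204 next round, worth 0.97 × 204 = 197.88 now; the firm offers that and keeps 42.12.
Round 2 (the union proposes): the firm can get 42.12 next round, worth 0.73 × 42.12 = 30.7476 now, so the union offers 30.7476, keeping 209.2524.
Round 1 (the firm proposes): the union can get 209.2524 next round, worth 0.97 × 209.2524 = 202.974828 now, so the firm offers 202.974828, keeping 37.025172.

202.97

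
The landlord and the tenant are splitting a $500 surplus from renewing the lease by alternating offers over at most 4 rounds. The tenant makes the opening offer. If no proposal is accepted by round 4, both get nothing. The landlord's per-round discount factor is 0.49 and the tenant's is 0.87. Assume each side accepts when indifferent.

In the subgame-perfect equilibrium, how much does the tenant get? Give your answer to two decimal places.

363.71

By backward induction:
Round 4 (the landlord proposes): rejection yields 0 for the tenant; the landlord offers 0 and keeps 500.
Round 3 (the tenant proposes): the landlord can get 500 next round, worth 0.49 × 500 = 245 now, so the tenant offers 245, keeping 255.
Round 2 (the landlord proposes): the tenant can get 255 next round, worth 0.87 × 255 = 221.85 now; the landlord offers that and keeps 278.15.
Round 1 (the tenant proposes): the landlord can get 278.15 next round, worth 0.49 × 278.15 = 136.2935 now. The tenant offers 136.2935 and keeps 500 − 136.2935 = 363.7065.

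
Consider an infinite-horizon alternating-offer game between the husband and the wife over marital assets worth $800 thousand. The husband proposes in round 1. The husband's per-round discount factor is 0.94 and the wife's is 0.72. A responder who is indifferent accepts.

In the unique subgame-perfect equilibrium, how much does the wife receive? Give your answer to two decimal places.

106.93

When the husband proposes, the wife accepts any offer worth at least 0.72 times what the wife would get by proposing next round; and vice versa.
This gives x = 800 − 0.72y and y = 800 − 0.94x, where x and y are each side's share when it proposes.
Hence (1 − 0.72·0.94)x = 800(1 − 0.72), i.e. 0.3232·x = 224.
x ≈ 693.0693; the wife's share is 800 − x ≈ 106.9307.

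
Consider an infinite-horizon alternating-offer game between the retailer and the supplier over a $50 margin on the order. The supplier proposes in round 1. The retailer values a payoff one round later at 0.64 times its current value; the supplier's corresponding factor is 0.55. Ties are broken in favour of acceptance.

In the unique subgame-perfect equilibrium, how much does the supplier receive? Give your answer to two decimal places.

27.78

In a stationary SPE each proposer offers the other exactly their discounted continuation value.
If the supplier keeps x when proposing and the retailer keeps y when proposing, then x = 50 − 0.64y and y = 50 − 0.55x.
Solving: x = 50(1 − 0.64) / (1 − 0.55·0.64) = 18 / 0.648 ≈ 27.7778.
The retailer gets 50 − 27.7778 ≈ 22.2222.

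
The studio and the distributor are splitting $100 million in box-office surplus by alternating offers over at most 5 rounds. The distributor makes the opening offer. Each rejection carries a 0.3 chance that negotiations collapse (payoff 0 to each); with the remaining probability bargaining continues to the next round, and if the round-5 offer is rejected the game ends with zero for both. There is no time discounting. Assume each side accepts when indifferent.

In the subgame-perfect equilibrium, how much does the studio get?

31.29

Round 5 (the distributor proposes): the studio will accept anything ≥ 0, so the distributor offers 0 and keeps 100.
Round 4 (the studio proposes): rejecting gives the distributor an expected 0.7 × 100 = 70. The studio offers 70 and keeps 100 − 70 = 30.
Round 3 (the distributor proposes): rejecting gives the studio an expected 0.7 × 30 = 21; the distributor offers that and keeps 79.
Round 2 (the studio proposes): rejecting gives the distributor an expected 0.7 × 79 = 55.3. The studio offers 55.3 and keeps 100 − 55.3 = 44.7.
Round 1 (the distributor proposes): rejecting gives the studio an expected 0.7 × 44.7 = 31.29. The distributor offers 31.29 and keeps 100 − 31.29 = 68.71.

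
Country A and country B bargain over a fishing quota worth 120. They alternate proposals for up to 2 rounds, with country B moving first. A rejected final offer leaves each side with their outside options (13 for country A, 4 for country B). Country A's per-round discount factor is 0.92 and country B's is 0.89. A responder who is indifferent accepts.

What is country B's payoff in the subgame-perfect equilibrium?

Round 2 (country A proposes): country B gets 4 if talks fail, so country A offers 4 and keeps 116.
Round 1 (country B proposes): country A can get 116 next round, worth 0.92 × 116 = 106.72 now; country B offers that and keeps 13.28.

13.28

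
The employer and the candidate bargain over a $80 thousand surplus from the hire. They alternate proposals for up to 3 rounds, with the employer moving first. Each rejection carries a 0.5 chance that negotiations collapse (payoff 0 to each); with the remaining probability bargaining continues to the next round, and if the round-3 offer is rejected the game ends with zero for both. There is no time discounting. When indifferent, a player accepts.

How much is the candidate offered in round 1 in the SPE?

20

Round 3 (the employer proposes): rejection yields 0 for the candidate; the employer offers 0 and keeps 80.
Round 2 (the candidate proposes): rejecting gives the employer an expected 0.5 × 80 = 40, so the candidate offers 40, keeping 40.
Round 1 (the employer proposes): rejecting gives the candidate an expected 0.5 × 40 = 20; the employer offers that and keeps 60.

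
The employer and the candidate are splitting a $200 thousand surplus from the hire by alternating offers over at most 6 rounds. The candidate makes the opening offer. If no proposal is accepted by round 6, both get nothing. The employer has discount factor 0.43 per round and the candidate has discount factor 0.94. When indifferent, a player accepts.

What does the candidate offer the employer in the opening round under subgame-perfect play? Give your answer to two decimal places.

Round 6 (the employer proposes): rejection yields 0 for the candidate; the employer offers 0 and keeps 200.
Round 5 (the candidate proposes): the employer can get 200 next round, worth 0.43 × 200 = 86 now; the candidate offers that and keeps 114.
Round 4 (the employer proposes): the candidate can get 114 next round, worth 0.94 × 114 = 107.16 now. The employer offers 107.16 and keeps 200 − 107.16 = 92.84.
Round 3 (the candidate proposes): the employer can get 92.84 next round, worth 0.43 × 92.84 = 39.9212 now; the candidate offers that and keeps 160.0788.
Round 2 (the employer proposes): the candidate can get 160.0788 next round, worth 0.94 × 160.0788 = 150.474072 now, so the employer offers 150.474072, keeping 49.525928.
Round 1 (the candidate proposes): the employer can get 49.525928 next round, worth 0.43 × 49.525928 = 21.29614904 now. The candidate offers 21.29614904 and keeps 200 − 21.29614904 = 178.70385096.

21.30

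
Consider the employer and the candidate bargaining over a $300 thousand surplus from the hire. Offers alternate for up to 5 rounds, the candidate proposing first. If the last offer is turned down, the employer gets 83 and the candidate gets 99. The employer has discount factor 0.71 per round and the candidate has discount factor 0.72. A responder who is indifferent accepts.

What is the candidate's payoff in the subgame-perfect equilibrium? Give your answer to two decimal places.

Round 5 (the candidate proposes): the employer gets 83 if talks fail, so the candidate offers 83 and keeps 217.
Round 4 (the employer proposes): the candidate can get 217 next round, worth 0.72 × 217 = 156.24 now. The employer offers 156.24 and keeps 300 − 156.24 = 143.76.
Round 3 (the candidate proposes): the employer can get 143.76 next round, worth 0.71 × 143.76 = 102.0696 now, so the candidate offers 102.0696, keeping 197.9304.
Round 2 (the employer proposes): the candidate can get 197.9304 next round, worth 0.72 × 197.9304 = 142.509888 now; the employer offers that and keeps 157.490112.
Round 1 (the candidate proposes): the employer can get 157.490112 next round, worth 0.71 × 157.490112 = 111.81797952 now, so the candidate offers 111.81797952, keeping 188.18202048.

188.18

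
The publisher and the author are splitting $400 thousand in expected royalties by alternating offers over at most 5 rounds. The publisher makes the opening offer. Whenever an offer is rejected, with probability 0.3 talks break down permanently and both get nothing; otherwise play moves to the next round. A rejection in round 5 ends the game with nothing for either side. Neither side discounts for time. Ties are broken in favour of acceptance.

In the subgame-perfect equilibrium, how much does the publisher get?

274.84

By backward induction:
Round 5 (the publisher proposes): rejection yields 0 for the author; the publisher offers 0 and keeps 400.
Round 4 (the author proposes): rejecting gives the publisher an expected 0.7 × 400 = 280; the author offers that and keeps 120.
Round 3 (the publisher proposes): rejecting gives the author an expected 0.7 × 120 = 84. The publisher offers 84 and keeps 400 − 84 = 316.
Round 2 (the author proposes): rejecting gives the publisher an expected 0.7 × 316 = 221.2, so the author offers 221.2, keeping 178.8.
Round 1 (the publisher proposes): rejecting gives the author an expected 0.7 × 178.8 = 125.16; the publisher offers that and keeps 274.84.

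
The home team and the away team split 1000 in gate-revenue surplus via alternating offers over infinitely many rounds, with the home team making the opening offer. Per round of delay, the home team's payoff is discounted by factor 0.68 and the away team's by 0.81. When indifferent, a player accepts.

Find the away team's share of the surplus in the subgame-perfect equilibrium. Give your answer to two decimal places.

577.03

When the home team proposes, the away team accepts any offer worth at least 0.81 times what the away team would get by proposing next round; and vice versa.
This gives x = 1000 − 0.81y and y = 1000 − 0.68x, where x and y are each side's share when it proposes.
Hence (1 − 0.81·0.68)x = 1000(1 − 0.81), i.e. 0.4492·x = 190.
x ≈ 422.9742; the away team's share is 1000 − x ≈ 577.0258.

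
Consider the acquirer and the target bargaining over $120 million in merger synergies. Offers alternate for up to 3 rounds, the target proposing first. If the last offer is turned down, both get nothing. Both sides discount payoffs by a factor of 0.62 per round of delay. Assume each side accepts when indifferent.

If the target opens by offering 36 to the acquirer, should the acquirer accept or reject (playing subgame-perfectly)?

Round 3 (the target proposes): the acquirer will accept anything ≥ 0, so the target offers 0 and keeps 120.
Round 2 (the acquirer proposes): the target can get 120 next round, worth 0.62 × 120 = 74.4 now; the acquirer offers that and keeps 45.6.
So by rejecting in round 1, the acquirer gets 45.6 next round, worth 0.62 × 45.6 = 28.272 now.
Offer 36 ≥ 28.272, so the acquirer accepts.

Accept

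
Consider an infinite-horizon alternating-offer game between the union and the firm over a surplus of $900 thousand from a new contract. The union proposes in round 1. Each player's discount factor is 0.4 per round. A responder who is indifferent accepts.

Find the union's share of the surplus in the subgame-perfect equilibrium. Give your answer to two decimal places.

642.86

When the union proposes, the firm accepts any offer worth at least 0.4 times what the firm would get by proposing next round; and vice versa.
This gives x = 900 − 0.4y and y = 900 − 0.4x, where x and y are each side's share when it proposes.
Hence (1 − 0.4·0.4)x = 900(1 − 0.4), i.e. 0.84·x = 540.
x ≈ 642.8571; the firm's share is 900 − x ≈ 257.1429.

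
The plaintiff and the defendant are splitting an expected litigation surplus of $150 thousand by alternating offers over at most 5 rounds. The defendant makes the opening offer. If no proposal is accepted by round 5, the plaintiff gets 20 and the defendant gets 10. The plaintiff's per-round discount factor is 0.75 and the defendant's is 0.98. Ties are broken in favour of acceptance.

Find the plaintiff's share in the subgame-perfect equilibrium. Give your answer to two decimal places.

Round 5 (the defendant proposes): the plaintiff gets 20 if talks fail, so the defendant offers 20 and keeps 130.
Round 4 (the plaintiff proposes): the defendant can get 130 next round, worth 0.98 × 130 = 127.4 now. The plaintiff offers 127.4 and keeps 150 − 127.4 = 22.6.
Round 3 (the defendant proposes): the plaintiff can get 22.6 next round, worth 0.75 × 22.6 = 16.95 now, so the defendant offers 16.95, keeping 133.05.
Round 2 (the plaintiff proposes): the defendant can get 133.05 next round, worth 0.98 × 133.05 = 130.389 now, so the plaintiff offers 130.389, keeping 19.611.
Round 1 (the defendant proposes): the plaintiff can get 19.611 next round, worth 0.75 × 19.611 = 14.70825 now. The defendant offers 14.70825 and keeps 150 − 14.70825 = 135.29175.

14.71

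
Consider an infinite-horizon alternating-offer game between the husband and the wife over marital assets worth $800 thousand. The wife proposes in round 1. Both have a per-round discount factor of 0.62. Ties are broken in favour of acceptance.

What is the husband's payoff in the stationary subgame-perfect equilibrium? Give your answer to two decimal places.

306.17

When the wife proposes, the husband accepts any offer worth at least 0.62 times what the husband would get by proposing next round; and vice versa.
This gives x = 800 − 0.62y and y = 800 − 0.62x, where x and y are each side's share when it proposes.
Hence (1 − 0.62·0.62)x = 800(1 − 0.62), i.e. 0.6156·x = 304.
x ≈ 493.8272; the husband's share is 800 − x ≈ 306.1728.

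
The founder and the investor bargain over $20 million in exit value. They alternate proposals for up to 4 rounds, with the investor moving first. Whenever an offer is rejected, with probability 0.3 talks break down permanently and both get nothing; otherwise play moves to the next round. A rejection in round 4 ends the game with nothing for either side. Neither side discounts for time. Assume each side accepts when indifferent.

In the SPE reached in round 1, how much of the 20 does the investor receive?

8.94

Round 4 (the founder proposes): the investor will accept anything ≥ 0, so the founder offers 0 and keeps 20.
Round 3 (the investor proposes): rejecting gives the founder an expected 0.7 × 20 = 14. The investor offers 14 and keeps 20 − 14 = 6.
Round 2 (the founder proposes): rejecting gives the investor an expected 0.7 × 6 = 4.2. The founder offers 4.2 and keeps 20 − 4.2 = 15.8.
Round 1 (the investor proposes): rejecting gives the founder an expected 0.7 × 15.8 = 11.06, so the investor offers 11.06, keeping 8.94.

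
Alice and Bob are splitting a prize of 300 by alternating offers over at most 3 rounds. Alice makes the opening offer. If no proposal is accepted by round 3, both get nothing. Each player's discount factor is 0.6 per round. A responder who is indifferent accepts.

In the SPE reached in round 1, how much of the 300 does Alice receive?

Work backward from the last round.
Round 3 (Alice proposes): rejection yields 0 for Bob; Alice offers 0 and keeps 300.
Round 2 (Bob proposes): Alice can get 300 next round, worth 0.6 × 300 = 180 now; Bob offers that and keeps 120.
Round 1 (Alice proposes): Bob can get 120 next round, worth 0.6 × 120 = 72 now. Alice offers 72 and keeps 300 − 72 = 228.

228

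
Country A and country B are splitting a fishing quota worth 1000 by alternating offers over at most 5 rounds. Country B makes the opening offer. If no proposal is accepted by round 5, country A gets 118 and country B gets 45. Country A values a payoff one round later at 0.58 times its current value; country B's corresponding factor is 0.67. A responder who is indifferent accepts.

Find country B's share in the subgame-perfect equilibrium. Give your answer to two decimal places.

716.40

Work backward from the last round.
Round 5 (country B proposes): country A gets 118 if talks fail, so country B offers 118 and keeps 882.
Round 4 (country A proposes): country B can get 882 next round, worth 0.67 × 882 = 590.94 now, so country A offers 590.94, keeping 409.06.
Round 3 (country B proposes): country A can get 409.06 next round, worth 0.58 × 409.06 = 237.2548 now. Country B offers 237.2548 and keeps 1000 − 237.2548 = 762.7452.
Round 2 (country A proposes): country B can get 762.7452 next round, worth 0.67 × 762.7452 = 511.039284 now; country A offers that and keeps 488.960716.
Round 1 (country B proposes): country A can get 488.960716 next round, worth 0.58 × 488.960716 = 283.59721528 now. Country B offers 283.59721528 and keeps 1000 − 283.59721528 = 716.40278472.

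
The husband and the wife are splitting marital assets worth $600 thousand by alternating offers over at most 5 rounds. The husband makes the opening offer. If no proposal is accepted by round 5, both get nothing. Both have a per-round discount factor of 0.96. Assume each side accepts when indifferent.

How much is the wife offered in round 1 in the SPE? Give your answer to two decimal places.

Round 5 (the husband proposes): the wife will accept anything ≥ 0, so the husband offers 0 and keeps 600.
Round 4 (the wife proposes): the husband can get 600 next round, worth 0.96 × 600 = 576 now, so the wife offers 576, keeping 24.
Round 3 (the husband proposes): the wife can get 24 next round, worth 0.96 × 24 = 23.04 now; the husband offers that and keeps 576.96.
Round 2 (the wife proposes): the husband can get 576.96 next round, worth 0.96 × 576.96 = 553.8816 now, so the wife offers 553.8816, keeping 46.1184.
Round 1 (the husband proposes): the wife can get 46.1184 next round, worth 0.96 × 46.1184 = 44.273664 now. The husband offers 44.273664 and keeps 600 − 44.273664 = 555.726336.

44.27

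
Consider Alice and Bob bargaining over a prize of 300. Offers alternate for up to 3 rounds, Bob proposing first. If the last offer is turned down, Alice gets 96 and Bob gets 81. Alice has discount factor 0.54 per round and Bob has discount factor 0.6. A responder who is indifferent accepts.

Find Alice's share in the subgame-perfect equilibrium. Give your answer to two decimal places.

95.90

Round 3 (Bob proposes): Alice gets 96 if talks fail, so Bob offers 96 and keeps 204.
Round 2 (Alice proposes): Bob can get 204 next round, worth 0.6 × 204 = 122.4 now, so Alice offers 122.4, keeping 177.6.
Round 1 (Bob proposes): Alice can get 177.6 next round, worth 0.54 × 177.6 = 95.904 now; Bob offers that and keeps 204.096.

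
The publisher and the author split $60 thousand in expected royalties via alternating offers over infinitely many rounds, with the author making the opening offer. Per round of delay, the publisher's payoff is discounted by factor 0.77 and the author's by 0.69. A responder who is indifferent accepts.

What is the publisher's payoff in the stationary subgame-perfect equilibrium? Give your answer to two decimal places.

When the author proposes, the publisher accepts any offer worth at least 0.77 times what the publisher would get by proposing next round; and vice versa.
This gives x = 60 − 0.77y and y = 60 − 0.69x, where x and y are each side's share when it proposes.
Hence (1 − 0.77·0.69)x = 60(1 − 0.77), i.e. 0.4687·x = 13.8.
x ≈ 29.4431; the publisher's share is 60 − x ≈ 30.5569.

30.56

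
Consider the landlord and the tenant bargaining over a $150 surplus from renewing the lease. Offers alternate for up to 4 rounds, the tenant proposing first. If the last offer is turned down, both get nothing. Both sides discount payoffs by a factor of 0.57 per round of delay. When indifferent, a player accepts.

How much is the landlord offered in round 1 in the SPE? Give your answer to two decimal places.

64.54

Round 4 (the landlord proposes): rejection yields 0 for the tenant; the landlord offers 0 and keeps 150.
Round 3 (the tenant proposes): the landlord can get 150 next round, worth 0.57 × 150 = 85.5 now; the tenant offers that and keeps 64.5.
Round 2 (the landlord proposes): the tenant can get 64.5 next round, worth 0.57 × 64.5 = 36.765 now. The landlord offers 36.765 and keeps 150 − 36.765 = 113.235.
Round 1 (the tenant proposes): the landlord can get 113.235 next round, worth 0.57 × 113.235 = 64.54395 now; the tenant offers that and keeps 85.45605.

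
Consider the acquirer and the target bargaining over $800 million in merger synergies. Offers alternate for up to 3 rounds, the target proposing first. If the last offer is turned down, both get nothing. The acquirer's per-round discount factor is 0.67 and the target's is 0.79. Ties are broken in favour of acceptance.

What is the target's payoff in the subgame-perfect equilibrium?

Round 3 (the target proposes): the acquirer will accept anything ≥ 0, so the target offers 0 and keeps 800.
Round 2 (the acquirer proposes): the target can get 800 next round, worth 0.79 × 800 = 632 now; the acquirer offers that and keeps 168.
Round 1 (the target proposes): the acquirer can get 168 next round, worth 0.67 × 168 = 112.56 now, so the target offers 112.56, keeping 687.44.

687.44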